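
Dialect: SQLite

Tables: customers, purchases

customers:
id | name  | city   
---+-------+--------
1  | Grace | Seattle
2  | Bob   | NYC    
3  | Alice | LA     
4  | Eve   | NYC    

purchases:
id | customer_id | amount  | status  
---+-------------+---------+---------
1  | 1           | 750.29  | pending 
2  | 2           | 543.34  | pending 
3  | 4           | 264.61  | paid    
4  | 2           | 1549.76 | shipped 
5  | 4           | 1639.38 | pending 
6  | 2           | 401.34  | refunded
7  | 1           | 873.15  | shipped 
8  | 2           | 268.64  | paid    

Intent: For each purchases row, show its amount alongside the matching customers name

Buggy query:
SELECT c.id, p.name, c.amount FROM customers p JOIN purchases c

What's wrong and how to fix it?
Bug: JOIN with no ON clause produces a cartesian product; every purchases row pairs with every customers row

Fix: Add ON c.customer_id = p.id to the JOIN

Corrected query:
SELECT c.id, p.name, c.amount FROM customers p JOIN purchases c ON c.customer_id = p.id

Result:
id | name  | amount 
---+-------+--------
1  | Grace | 750.29 
2  | Bob   | 543.34 
3  | Eve   | 264.61 
4  | Bob   | 1549.76
5  | Eve   | 1639.38
6  | Bob   | 401.34 
7  | Grace | 873.15 
8  | Bob   | 268.64 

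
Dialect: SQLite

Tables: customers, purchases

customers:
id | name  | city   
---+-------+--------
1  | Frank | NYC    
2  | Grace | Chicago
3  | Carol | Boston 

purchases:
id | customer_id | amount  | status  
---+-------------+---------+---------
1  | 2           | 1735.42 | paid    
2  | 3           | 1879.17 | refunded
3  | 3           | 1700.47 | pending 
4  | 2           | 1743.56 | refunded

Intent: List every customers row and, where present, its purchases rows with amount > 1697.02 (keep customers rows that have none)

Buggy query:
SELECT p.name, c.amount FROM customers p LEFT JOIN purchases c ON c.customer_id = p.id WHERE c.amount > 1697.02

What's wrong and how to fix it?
Bug: A WHERE condition on the right-hand table after LEFT JOIN drops unmatched parents

Fix: Put 'c.amount > 1697.02' in the JOIN's ON clause instead of WHERE

Corrected query:
SELECT p.name, c.amount FROM customers p LEFT JOIN purchases c ON c.customer_id = p.id AND c.amount > 1697.02

Result:
name  | amount 
------+--------
Frank | NULL   
Grace | 1735.42
Grace | 1743.56
Carol | 1700.47
Carol | 1879.17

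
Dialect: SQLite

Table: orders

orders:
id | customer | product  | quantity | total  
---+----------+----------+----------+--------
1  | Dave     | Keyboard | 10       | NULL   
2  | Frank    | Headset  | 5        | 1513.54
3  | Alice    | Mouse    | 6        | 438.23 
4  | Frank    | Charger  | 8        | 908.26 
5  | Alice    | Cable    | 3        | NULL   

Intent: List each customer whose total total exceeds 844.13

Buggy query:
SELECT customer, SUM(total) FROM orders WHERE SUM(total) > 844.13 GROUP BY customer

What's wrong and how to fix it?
Bug: SUM(total) is an aggregate, but WHERE filters rows before aggregation

Fix: Use HAVING (which filters groups after aggregation) instead of WHERE

Corrected query:
SELECT customer, SUM(total) FROM orders GROUP BY customer HAVING SUM(total) > 844.13

Result:
customer | SUM(total)
---------+-----------
Frank    | 2421.8    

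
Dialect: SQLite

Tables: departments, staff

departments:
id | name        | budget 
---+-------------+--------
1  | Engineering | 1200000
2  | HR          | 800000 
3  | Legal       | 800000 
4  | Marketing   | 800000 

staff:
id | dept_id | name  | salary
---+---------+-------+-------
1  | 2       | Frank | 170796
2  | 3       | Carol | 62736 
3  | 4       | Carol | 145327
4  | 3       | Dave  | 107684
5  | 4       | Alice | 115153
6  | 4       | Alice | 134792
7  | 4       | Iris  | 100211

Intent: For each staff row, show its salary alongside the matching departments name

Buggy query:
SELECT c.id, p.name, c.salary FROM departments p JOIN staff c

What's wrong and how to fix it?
Bug: Missing join condition: each staff row is matched to all departments rows instead of just its own

Fix: Specify the join condition linking the foreign key to the parent id

Corrected query:
SELECT c.id, p.name, c.salary FROM departments p JOIN staff c ON c.dept_id = p.id

Result:
id | name      | salary
---+-----------+-------
1  | HR        | 170796
2  | Legal     | 62736 
3  | Marketing | 145327
4  | Legal     | 107684
5  | Marketing | 115153
6  | Marketing | 134792
7  | Marketing | 100211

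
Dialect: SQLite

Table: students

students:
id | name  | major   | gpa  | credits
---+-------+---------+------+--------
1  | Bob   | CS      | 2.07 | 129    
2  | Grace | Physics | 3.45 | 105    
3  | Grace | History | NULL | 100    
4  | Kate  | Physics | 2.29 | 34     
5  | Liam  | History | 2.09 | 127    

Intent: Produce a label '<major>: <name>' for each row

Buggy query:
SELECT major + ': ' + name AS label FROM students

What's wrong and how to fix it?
Bug: '+' is numeric addition; on text columns SQLite converts them to 0 instead of concatenating

Fix: Replace + with || to concatenate text

Corrected query:
SELECT major || ': ' || name AS label FROM students

Result:
label         
--------------
CS: Bob       
Physics: Grace
History: Grace
Physics: Kate 
History: Liam 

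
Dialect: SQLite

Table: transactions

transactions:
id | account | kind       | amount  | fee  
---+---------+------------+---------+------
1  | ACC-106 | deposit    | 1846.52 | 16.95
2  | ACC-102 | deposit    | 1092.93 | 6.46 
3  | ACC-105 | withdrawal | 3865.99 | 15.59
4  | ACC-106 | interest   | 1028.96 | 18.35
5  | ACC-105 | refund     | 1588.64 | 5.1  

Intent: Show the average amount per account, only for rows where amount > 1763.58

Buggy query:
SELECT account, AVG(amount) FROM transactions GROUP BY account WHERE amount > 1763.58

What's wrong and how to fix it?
Bug: Row-level WHERE must come before GROUP BY in the clause order

Fix: Move the WHERE clause before GROUP BY

Corrected query:
SELECT account, AVG(amount) FROM transactions WHERE amount > 1763.58 GROUP BY account

Result:
account | AVG(amount)
--------+------------
ACC-105 | 3865.99    
ACC-106 | 1846.52    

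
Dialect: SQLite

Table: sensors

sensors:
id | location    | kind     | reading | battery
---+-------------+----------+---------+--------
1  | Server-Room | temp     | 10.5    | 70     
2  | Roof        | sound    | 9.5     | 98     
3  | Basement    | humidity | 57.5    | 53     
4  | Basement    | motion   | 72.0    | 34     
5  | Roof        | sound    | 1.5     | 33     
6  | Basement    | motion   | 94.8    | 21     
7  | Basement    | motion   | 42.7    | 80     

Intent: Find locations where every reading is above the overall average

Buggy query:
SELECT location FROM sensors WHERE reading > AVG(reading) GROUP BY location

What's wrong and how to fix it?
Bug: WHERE evaluates per row before aggregation, so AVG() is unavailable

Fix: Use a subquery for AVG and a HAVING MIN(...) filter so the condition holds for every row in the group

Corrected query:
SELECT location FROM sensors GROUP BY location HAVING MIN(reading) > (SELECT AVG(reading) FROM sensors)

Result:
location
--------
Basement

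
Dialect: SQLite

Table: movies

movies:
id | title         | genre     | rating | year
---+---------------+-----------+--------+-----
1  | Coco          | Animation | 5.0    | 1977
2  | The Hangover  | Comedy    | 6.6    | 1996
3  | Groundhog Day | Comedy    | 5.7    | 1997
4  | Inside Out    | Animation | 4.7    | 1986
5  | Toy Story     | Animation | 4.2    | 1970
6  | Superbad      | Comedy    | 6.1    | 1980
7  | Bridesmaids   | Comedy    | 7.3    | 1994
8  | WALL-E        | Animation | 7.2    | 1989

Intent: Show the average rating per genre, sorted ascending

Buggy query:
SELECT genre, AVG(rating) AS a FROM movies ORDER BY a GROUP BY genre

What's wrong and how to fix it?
Bug: GROUP BY must precede ORDER BY

Fix: Move ORDER BY to the end, after GROUP BY

Corrected query:
SELECT genre, AVG(rating) AS a FROM movies GROUP BY genre ORDER BY a

Result:
genre     | a    
----------+------
Animation | 5.275
Comedy    | 6.425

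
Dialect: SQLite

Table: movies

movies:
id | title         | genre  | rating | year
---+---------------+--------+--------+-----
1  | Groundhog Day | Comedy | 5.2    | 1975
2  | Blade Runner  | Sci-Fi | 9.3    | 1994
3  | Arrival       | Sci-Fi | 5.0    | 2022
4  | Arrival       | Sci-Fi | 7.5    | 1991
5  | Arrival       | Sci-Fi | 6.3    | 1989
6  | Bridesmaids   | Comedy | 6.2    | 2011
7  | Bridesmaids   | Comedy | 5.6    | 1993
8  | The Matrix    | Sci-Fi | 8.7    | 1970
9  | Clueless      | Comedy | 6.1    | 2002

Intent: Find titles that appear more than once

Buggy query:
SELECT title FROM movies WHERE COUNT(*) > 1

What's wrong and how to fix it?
Bug: COUNT(*) is an aggregate and cannot be used in WHERE

Fix: Group first, then use HAVING for the count condition

Corrected query:
SELECT title FROM movies GROUP BY title HAVING COUNT(*) > 1

Result:
title      
-----------
Arrival    
Bridesmaids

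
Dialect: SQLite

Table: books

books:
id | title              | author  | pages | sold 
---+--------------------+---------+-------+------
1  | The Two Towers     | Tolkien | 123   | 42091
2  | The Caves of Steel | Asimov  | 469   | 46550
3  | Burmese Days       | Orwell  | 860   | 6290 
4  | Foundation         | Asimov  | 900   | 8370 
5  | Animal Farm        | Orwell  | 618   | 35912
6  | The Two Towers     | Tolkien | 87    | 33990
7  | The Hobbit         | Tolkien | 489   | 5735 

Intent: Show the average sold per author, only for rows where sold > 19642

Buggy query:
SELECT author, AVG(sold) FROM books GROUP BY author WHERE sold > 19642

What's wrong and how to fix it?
Bug: Row-level WHERE must come before GROUP BY in the clause order

Fix: Move the WHERE clause before GROUP BY

Corrected query:
SELECT author, AVG(sold) FROM books WHERE sold > 19642 GROUP BY author

Result:
author  | AVG(sold)
--------+----------
Asimov  | 46550    
Orwell  | 35912    
Tolkien | 38040.5  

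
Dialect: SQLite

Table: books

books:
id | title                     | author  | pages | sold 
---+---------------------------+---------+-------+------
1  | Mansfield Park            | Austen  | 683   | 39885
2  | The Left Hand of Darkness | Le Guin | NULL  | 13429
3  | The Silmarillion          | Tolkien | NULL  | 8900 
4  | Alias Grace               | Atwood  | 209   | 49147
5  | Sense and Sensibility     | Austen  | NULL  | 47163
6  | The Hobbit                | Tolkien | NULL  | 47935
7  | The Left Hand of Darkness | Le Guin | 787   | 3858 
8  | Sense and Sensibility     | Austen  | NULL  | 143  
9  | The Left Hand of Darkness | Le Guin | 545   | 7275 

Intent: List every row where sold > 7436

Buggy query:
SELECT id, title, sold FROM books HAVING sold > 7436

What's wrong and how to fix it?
Bug: HAVING filters the output of aggregation, but this query has no GROUP BY and no aggregate functions, so SQLite rejects it (HAVING clause on a non-aggregate query); the condition here is per row

Fix: Use WHERE for row-level filtering

Corrected query:
SELECT id, title, sold FROM books WHERE sold > 7436

Result:
id | title                     | sold 
---+---------------------------+------
1  | Mansfield Park            | 39885
2  | The Left Hand of Darkness | 13429
3  | The Silmarillion          | 8900 
4  | Alias Grace               | 49147
5  | Sense and Sensibility     | 47163
6  | The Hobbit                | 47935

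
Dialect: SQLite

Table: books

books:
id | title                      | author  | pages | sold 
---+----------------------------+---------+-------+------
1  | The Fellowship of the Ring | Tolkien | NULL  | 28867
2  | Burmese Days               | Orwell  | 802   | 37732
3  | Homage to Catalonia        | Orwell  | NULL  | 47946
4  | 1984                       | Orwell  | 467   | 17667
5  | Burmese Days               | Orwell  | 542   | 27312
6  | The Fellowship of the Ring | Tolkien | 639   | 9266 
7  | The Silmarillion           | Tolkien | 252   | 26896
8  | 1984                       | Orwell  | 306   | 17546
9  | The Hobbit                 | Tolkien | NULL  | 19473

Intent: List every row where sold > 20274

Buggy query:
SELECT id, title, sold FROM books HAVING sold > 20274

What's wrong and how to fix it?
Bug: HAVING filters the output of aggregation, but this query has no GROUP BY and no aggregate functions, so SQLite rejects it (HAVING clause on a non-aggregate query); the condition here is per row

Fix: Replace HAVING with WHERE since the condition applies to individual rows

Corrected query:
SELECT id, title, sold FROM books WHERE sold > 20274

Result:
id | title                      | sold 
---+----------------------------+------
1  | The Fellowship of the Ring | 28867
2  | Burmese Days               | 37732
3  | Homage to Catalonia        | 47946
5  | Burmese Days               | 27312
7  | The Silmarillion           | 26896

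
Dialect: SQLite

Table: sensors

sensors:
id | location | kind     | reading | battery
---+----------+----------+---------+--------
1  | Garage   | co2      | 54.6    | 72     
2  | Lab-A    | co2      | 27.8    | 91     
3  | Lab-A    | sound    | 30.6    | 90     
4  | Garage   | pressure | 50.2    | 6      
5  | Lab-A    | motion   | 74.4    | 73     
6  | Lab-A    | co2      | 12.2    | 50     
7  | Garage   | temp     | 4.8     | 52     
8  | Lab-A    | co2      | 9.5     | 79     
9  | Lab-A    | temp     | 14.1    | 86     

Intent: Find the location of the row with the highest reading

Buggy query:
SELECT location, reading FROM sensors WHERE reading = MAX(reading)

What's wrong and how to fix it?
Bug: WHERE is evaluated per row; an aggregate over the whole table isn't defined there

Fix: Wrap MAX in a scalar subquery so WHERE compares against a single value

Corrected query:
SELECT location, reading FROM sensors WHERE reading = (SELECT MAX(reading) FROM sensors)

Result:
location | reading
---------+--------
Lab-A    | 74.4   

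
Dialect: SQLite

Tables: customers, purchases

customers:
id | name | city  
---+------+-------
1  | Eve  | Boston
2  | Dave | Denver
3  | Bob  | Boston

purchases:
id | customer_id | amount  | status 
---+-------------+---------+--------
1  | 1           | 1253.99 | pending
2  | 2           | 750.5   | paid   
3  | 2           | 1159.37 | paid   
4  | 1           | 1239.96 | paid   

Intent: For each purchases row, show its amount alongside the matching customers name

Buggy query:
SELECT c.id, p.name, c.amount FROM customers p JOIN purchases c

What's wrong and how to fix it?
Bug: Missing join condition: each purchases row is matched to all customers rows instead of just its own

Fix: Add ON c.customer_id = p.id to the JOIN

Corrected query:
SELECT c.id, p.name, c.amount FROM customers p JOIN purchases c ON c.customer_id = p.id

Result:
id | name | amount 
---+------+--------
1  | Eve  | 1253.99
2  | Dave | 750.5  
3  | Dave | 1159.37
4  | Eve  | 1239.96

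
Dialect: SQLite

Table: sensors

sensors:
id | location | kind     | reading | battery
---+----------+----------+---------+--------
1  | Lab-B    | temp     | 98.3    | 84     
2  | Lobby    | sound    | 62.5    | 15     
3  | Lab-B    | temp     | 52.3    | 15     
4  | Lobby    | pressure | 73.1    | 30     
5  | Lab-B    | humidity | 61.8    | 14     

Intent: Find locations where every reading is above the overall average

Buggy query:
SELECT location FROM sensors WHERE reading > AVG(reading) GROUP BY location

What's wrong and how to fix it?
Bug: AVG() is an aggregate; it can't sit directly in WHERE

Fix: Compute the overall average in a scalar subquery and compare each group's MIN against it in HAVING

Corrected query:
SELECT location FROM sensors GROUP BY location HAVING MIN(reading) > (SELECT AVG(reading) FROM sensors)

Result:
(no rows)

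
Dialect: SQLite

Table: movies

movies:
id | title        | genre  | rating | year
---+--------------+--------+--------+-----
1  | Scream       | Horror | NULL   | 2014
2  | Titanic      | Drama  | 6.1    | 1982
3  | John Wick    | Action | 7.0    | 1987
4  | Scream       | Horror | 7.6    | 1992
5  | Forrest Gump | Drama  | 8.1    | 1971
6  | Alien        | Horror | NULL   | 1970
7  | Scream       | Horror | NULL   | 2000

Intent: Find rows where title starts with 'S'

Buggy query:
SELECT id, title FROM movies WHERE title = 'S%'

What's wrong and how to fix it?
Bug: '=' compares the literal string including the % character; pattern matching needs LIKE

Fix: Use LIKE for wildcard pattern matching

Corrected query:
SELECT id, title FROM movies WHERE title LIKE 'S%'

Result:
id | title 
---+-------
1  | Scream
4  | Scream
7  | Scream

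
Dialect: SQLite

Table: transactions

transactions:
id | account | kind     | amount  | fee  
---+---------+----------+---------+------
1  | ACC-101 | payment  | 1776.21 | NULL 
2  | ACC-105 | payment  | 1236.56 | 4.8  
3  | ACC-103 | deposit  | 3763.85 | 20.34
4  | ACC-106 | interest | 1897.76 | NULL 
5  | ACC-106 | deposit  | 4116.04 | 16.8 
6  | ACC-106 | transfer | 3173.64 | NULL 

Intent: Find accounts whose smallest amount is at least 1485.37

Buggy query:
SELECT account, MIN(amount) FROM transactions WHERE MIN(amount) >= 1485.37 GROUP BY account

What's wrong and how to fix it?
Bug: MIN() in WHERE is a misuse of aggregate

Fix: Replace WHERE with HAVING after the GROUP BY

Corrected query:
SELECT account, MIN(amount) FROM transactions GROUP BY account HAVING MIN(amount) >= 1485.37

Result:
account | MIN(amount)
--------+------------
ACC-101 | 1776.21    
ACC-103 | 3763.85    
ACC-106 | 1897.76    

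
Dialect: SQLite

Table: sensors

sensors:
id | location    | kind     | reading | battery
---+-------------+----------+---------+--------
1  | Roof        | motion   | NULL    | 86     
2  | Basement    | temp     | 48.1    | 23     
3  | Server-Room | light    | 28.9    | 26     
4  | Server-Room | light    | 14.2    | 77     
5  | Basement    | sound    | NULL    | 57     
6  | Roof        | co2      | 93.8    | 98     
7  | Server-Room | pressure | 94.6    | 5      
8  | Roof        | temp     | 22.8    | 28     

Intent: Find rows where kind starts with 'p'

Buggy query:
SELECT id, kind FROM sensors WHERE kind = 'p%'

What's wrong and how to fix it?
Bug: Wildcards only work with LIKE; '=' treats '%' as a literal character

Fix: Use LIKE for wildcard pattern matching

Corrected query:
SELECT id, kind FROM sensors WHERE kind LIKE 'p%'

Result:
id | kind    
---+---------
7  | pressure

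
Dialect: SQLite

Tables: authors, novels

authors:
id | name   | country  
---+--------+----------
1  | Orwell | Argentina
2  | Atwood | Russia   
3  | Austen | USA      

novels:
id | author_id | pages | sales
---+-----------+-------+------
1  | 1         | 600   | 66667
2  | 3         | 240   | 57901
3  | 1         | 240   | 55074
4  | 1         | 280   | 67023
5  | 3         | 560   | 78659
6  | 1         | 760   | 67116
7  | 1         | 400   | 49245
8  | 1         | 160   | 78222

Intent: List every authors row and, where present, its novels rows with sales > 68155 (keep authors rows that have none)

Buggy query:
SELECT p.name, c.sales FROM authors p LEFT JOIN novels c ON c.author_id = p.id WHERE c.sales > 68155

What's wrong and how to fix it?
Bug: A WHERE condition on the right-hand table after LEFT JOIN drops unmatched parents

Fix: Move the right-table condition into the ON clause so unmatched parents are kept

Corrected query:
SELECT p.name, c.sales FROM authors p LEFT JOIN novels c ON c.author_id = p.id AND c.sales > 68155

Result:
name   | sales
-------+------
Orwell | 78222
Atwood | NULL 
Austen | 78659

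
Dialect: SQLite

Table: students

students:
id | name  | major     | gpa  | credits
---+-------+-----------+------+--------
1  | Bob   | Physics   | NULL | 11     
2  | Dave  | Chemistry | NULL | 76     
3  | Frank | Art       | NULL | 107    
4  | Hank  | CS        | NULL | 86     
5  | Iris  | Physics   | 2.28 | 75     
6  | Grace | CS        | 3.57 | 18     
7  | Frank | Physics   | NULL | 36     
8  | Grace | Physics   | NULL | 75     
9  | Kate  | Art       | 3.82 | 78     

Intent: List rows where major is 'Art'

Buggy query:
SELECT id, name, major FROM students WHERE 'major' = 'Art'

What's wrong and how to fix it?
Bug: 'major' in single quotes is a string literal, not the column; the comparison is literal-vs-literal and never true

Fix: Reference the column as major without single quotes

Corrected query:
SELECT id, name, major FROM students WHERE major = 'Art'

Result:
id | name  | major
---+-------+------
3  | Frank | Art  
9  | Kate  | Art  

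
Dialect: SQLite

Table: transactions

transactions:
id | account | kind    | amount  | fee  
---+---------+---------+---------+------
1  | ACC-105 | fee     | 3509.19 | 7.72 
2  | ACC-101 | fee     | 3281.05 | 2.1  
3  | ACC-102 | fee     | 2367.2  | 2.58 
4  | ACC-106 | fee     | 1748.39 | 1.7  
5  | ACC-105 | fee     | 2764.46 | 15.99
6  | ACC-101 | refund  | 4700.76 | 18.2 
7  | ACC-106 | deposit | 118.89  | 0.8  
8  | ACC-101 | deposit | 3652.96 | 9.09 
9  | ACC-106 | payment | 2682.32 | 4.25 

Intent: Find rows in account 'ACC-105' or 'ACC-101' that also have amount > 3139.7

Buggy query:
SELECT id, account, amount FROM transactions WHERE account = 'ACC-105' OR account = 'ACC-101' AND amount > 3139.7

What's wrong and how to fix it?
Bug: Without parentheses, AND is evaluated before OR, so the amount filter only applies to the 'ACC-101' branch

Fix: Add parentheses around the OR so the AND applies to both alternatives

Corrected query:
SELECT id, account, amount FROM transactions WHERE (account = 'ACC-105' OR account = 'ACC-101') AND amount > 3139.7

Result:
id | account | amount 
---+---------+--------
1  | ACC-105 | 3509.19
2  | ACC-101 | 3281.05
6  | ACC-101 | 4700.76
8  | ACC-101 | 3652.96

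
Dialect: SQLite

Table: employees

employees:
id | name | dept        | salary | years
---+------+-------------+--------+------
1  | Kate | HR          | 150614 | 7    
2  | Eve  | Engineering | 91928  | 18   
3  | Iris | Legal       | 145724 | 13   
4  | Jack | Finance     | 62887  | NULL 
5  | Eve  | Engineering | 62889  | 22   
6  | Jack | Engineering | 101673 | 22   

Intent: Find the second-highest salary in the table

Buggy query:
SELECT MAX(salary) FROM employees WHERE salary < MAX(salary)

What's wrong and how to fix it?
Bug: MAX(salary) on the right of the comparison is an aggregate-in-WHERE error

Fix: Put the inner MAX in a scalar subquery

Corrected query:
SELECT MAX(salary) FROM employees WHERE salary < (SELECT MAX(salary) FROM employees)

Result:
MAX(salary)
-----------
145724     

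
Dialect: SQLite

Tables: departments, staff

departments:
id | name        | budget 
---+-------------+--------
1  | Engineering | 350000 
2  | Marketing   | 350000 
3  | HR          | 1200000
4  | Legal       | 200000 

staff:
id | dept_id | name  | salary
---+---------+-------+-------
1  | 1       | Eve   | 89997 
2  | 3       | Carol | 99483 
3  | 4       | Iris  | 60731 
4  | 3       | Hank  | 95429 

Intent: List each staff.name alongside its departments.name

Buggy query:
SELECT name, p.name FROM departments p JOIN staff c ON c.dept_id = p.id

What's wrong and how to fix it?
Bug: 'name' exists in both joined tables, so the database can't tell which one is meant

Fix: Qualify the column with its table alias (c.name)

Corrected query:
SELECT c.name, p.name FROM departments p JOIN staff c ON c.dept_id = p.id

Result:
name  | name       
------+------------
Eve   | Engineering
Carol | HR         
Iris  | Legal      
Hank  | HR         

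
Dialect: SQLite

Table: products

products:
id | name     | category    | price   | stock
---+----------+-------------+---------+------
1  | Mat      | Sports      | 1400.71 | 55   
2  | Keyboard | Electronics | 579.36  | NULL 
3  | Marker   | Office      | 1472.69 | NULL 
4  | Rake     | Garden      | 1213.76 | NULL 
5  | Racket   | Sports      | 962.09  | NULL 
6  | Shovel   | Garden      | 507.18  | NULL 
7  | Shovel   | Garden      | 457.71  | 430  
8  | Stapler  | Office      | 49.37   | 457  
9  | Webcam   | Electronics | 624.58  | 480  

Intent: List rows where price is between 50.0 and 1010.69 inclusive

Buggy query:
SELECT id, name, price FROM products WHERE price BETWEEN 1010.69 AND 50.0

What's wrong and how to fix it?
Bug: The bounds are reversed; BETWEEN a AND b requires a <= b to match anything

Fix: Swap the bounds so the smaller value comes first

Corrected query:
SELECT id, name, price FROM products WHERE price BETWEEN 50.0 AND 1010.69

Result:
id | name     | price 
---+----------+-------
2  | Keyboard | 579.36
5  | Racket   | 962.09
6  | Shovel   | 507.18
7  | Shovel   | 457.71
9  | Webcam   | 624.58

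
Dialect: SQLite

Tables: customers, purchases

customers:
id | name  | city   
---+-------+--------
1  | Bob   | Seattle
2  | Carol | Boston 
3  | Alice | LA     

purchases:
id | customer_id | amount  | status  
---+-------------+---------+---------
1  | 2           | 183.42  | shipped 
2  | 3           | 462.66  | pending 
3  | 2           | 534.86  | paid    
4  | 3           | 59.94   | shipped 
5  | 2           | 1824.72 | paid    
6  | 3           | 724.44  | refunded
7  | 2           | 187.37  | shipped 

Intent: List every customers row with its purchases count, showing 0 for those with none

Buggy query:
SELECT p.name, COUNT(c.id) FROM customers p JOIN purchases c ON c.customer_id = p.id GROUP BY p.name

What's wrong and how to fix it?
Bug: INNER JOIN drops customers rows that have no matching purchases rows

Fix: Switch to LEFT JOIN to retain unmatched parent rows

Corrected query:
SELECT p.name, COUNT(c.id) FROM customers p LEFT JOIN purchases c ON c.customer_id = p.id GROUP BY p.name

Result:
name  | COUNT(c.id)
------+------------
Alice | 3          
Bob   | 0          
Carol | 4          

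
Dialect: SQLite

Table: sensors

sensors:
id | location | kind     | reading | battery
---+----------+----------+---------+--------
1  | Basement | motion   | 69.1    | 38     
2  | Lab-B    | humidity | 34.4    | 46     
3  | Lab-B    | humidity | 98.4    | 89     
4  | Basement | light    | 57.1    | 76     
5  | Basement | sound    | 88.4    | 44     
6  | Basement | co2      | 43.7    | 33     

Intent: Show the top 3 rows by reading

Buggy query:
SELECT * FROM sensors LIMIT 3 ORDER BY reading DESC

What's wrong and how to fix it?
Bug: LIMIT must come after ORDER BY

Fix: Swap the clauses: ORDER BY first, then LIMIT

Corrected query:
SELECT * FROM sensors ORDER BY reading DESC LIMIT 3

Result:
id | location | kind     | reading | battery
---+----------+----------+---------+--------
3  | Lab-B    | humidity | 98.4    | 89     
5  | Basement | sound    | 88.4    | 44     
1  | Basement | motion   | 69.1    | 38     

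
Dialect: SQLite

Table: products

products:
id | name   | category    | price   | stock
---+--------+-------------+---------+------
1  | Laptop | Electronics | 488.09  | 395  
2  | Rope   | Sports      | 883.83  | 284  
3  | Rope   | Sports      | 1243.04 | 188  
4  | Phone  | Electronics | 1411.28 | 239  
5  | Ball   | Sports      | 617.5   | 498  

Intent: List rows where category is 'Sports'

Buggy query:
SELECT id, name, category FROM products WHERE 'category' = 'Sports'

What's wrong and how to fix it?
Bug: Single quotes denote string literals in SQL; the column name is being compared as a constant string

Fix: Remove the quotes around the column name (or use double quotes for an identifier)

Corrected query:
SELECT id, name, category FROM products WHERE category = 'Sports'

Result:
id | name | category
---+------+---------
2  | Rope | Sports  
3  | Rope | Sports  
5  | Ball | Sports  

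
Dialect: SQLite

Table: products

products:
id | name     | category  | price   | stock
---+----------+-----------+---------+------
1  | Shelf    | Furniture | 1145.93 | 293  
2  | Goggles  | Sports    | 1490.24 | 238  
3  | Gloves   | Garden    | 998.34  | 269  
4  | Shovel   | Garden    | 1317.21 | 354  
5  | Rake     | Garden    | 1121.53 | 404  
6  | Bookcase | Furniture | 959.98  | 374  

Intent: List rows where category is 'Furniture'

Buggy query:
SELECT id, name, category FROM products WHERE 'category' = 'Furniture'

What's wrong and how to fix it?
Bug: Single quotes denote string literals in SQL; the column name is being compared as a constant string

Fix: Remove the quotes around the column name (or use double quotes for an identifier)

Corrected query:
SELECT id, name, category FROM products WHERE category = 'Furniture'

Result:
id | name     | category 
---+----------+----------
1  | Shelf    | Furniture
6  | Bookcase | Furniture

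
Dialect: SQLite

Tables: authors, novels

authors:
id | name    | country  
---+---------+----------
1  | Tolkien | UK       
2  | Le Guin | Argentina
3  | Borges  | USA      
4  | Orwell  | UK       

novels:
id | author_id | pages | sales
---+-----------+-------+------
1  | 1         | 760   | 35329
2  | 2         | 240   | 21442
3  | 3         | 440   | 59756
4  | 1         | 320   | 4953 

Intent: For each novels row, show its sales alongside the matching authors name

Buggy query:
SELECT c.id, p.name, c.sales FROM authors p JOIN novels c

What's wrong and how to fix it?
Bug: JOIN with no ON clause produces a cartesian product; every novels row pairs with every authors row

Fix: Add ON c.author_id = p.id to the JOIN

Corrected query:
SELECT c.id, p.name, c.sales FROM authors p JOIN novels c ON c.author_id = p.id

Result:
id | name    | sales
---+---------+------
1  | Tolkien | 35329
2  | Le Guin | 21442
3  | Borges  | 59756
4  | Tolkien | 4953 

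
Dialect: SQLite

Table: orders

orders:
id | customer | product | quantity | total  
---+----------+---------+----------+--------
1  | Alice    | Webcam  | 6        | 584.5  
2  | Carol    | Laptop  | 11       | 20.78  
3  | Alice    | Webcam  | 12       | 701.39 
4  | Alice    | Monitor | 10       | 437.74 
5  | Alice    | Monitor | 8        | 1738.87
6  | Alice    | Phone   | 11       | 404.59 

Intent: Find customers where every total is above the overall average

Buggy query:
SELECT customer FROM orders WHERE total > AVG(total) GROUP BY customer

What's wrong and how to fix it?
Bug: AVG() is an aggregate; it can't sit directly in WHERE

Fix: Compute the overall average in a scalar subquery and compare each group's MIN against it in HAVING

Corrected query:
SELECT customer FROM orders GROUP BY customer HAVING MIN(total) > (SELECT AVG(total) FROM orders)

Result:
(no rows)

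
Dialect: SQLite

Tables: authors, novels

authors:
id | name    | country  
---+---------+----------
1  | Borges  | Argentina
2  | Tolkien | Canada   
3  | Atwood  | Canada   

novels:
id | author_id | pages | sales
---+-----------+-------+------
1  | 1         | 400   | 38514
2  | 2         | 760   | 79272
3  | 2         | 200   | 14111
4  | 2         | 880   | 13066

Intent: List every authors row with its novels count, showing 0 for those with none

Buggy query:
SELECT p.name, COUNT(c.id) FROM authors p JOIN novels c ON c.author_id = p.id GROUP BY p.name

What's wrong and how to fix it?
Bug: INNER JOIN drops authors rows that have no matching novels rows

Fix: Use LEFT JOIN so parents without children still appear (COUNT(c.id) gives 0)

Corrected query:
SELECT p.name, COUNT(c.id) FROM authors p LEFT JOIN novels c ON c.author_id = p.id GROUP BY p.name

Result:
name    | COUNT(c.id)
--------+------------
Atwood  | 0          
Borges  | 1          
Tolkien | 3          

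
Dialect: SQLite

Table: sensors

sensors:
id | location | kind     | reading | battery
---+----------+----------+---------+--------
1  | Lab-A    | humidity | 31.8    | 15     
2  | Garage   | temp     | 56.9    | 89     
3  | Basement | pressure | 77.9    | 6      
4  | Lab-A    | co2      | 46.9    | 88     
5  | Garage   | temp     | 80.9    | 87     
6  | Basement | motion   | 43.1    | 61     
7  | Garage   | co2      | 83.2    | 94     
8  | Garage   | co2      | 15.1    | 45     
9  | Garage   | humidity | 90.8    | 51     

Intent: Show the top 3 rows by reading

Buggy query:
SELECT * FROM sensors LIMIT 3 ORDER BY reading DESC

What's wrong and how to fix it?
Bug: ORDER BY cannot follow LIMIT; LIMIT is the final clause

Fix: Sort with ORDER BY, then apply LIMIT

Corrected query:
SELECT * FROM sensors ORDER BY reading DESC LIMIT 3

Result:
id | location | kind     | reading | battery
---+----------+----------+---------+--------
9  | Garage   | humidity | 90.8    | 51     
7  | Garage   | co2      | 83.2    | 94     
5  | Garage   | temp     | 80.9    | 87     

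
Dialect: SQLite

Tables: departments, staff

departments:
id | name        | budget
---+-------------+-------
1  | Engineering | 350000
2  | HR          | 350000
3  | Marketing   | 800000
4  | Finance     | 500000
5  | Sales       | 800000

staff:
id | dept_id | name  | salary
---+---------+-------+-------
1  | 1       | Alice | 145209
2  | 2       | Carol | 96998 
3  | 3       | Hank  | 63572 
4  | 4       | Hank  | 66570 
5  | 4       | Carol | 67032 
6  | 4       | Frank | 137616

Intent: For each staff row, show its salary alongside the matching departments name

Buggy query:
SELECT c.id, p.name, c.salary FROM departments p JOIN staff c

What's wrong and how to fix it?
Bug: Missing join condition: each staff row is matched to all departments rows instead of just its own

Fix: Add ON c.dept_id = p.id to the JOIN

Corrected query:
SELECT c.id, p.name, c.salary FROM departments p JOIN staff c ON c.dept_id = p.id

Result:
id | name        | salary
---+-------------+-------
1  | Engineering | 145209
2  | HR          | 96998 
3  | Marketing   | 63572 
4  | Finance     | 66570 
5  | Finance     | 67032 
6  | Finance     | 137616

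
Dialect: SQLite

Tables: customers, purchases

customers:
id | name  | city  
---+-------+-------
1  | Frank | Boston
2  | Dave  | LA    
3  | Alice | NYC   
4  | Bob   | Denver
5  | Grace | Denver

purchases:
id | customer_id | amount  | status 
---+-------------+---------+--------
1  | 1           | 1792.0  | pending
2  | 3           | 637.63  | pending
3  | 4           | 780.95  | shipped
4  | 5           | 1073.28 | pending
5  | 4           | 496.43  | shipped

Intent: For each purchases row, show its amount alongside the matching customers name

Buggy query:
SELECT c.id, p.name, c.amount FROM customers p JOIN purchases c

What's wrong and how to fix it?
Bug: JOIN with no ON clause produces a cartesian product; every purchases row pairs with every customers row

Fix: Add ON c.customer_id = p.id to the JOIN

Corrected query:
SELECT c.id, p.name, c.amount FROM customers p JOIN purchases c ON c.customer_id = p.id

Result:
id | name  | amount 
---+-------+--------
1  | Frank | 1792   
2  | Alice | 637.63 
3  | Bob   | 780.95 
4  | Grace | 1073.28
5  | Bob   | 496.43 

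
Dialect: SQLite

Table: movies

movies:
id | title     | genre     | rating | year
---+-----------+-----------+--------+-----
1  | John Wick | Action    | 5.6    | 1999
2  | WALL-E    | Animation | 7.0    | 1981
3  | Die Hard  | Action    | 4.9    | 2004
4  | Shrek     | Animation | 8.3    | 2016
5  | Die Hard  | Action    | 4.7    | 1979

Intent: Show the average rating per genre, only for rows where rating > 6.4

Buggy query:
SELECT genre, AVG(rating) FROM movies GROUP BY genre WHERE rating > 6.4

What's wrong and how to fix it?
Bug: WHERE cannot follow GROUP BY

Fix: Place WHERE between FROM and GROUP BY

Corrected query:
SELECT genre, AVG(rating) FROM movies WHERE rating > 6.4 GROUP BY genre

Result:
genre     | AVG(rating)
----------+------------
Animation | 7.65       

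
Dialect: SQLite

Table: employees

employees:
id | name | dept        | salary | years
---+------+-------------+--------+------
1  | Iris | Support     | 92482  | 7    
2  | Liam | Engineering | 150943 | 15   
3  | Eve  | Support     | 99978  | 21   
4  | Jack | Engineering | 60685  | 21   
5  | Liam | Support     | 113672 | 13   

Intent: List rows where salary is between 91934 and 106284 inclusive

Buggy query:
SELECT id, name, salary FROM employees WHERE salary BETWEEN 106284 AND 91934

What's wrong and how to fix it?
Bug: BETWEEN expects the lower bound first; with 106284 AND 91934 the range is empty

Fix: Write BETWEEN 91934 AND 106284

Corrected query:
SELECT id, name, salary FROM employees WHERE salary BETWEEN 91934 AND 106284

Result:
id | name | salary
---+------+-------
1  | Iris | 92482 
3  | Eve  | 99978 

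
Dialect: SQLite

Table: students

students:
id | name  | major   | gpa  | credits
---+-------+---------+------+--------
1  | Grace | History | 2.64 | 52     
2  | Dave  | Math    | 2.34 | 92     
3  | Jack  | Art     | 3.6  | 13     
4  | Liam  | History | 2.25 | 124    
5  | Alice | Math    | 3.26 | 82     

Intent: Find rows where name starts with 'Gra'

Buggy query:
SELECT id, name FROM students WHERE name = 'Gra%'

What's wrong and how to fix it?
Bug: Wildcards only work with LIKE; '=' treats '%' as a literal character

Fix: Replace '=' with LIKE so 'Gra%' is treated as a pattern

Corrected query:
SELECT id, name FROM students WHERE name LIKE 'Gra%'

Result:
id | name 
---+------
1  | Grace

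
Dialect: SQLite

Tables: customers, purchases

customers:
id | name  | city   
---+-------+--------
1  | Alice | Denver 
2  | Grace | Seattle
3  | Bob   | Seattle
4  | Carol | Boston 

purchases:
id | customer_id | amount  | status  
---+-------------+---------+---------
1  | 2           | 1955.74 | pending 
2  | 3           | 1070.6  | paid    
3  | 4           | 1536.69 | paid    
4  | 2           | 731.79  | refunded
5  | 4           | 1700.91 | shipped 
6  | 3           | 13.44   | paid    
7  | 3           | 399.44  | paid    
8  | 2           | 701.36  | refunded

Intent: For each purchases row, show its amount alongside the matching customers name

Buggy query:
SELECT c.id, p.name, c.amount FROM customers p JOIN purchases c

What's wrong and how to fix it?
Bug: Missing join condition: each purchases row is matched to all customers rows instead of just its own

Fix: Specify the join condition linking the foreign key to the parent id

Corrected query:
SELECT c.id, p.name, c.amount FROM customers p JOIN purchases c ON c.customer_id = p.id

Result:
id | name  | amount 
---+-------+--------
1  | Grace | 1955.74
2  | Bob   | 1070.6 
3  | Carol | 1536.69
4  | Grace | 731.79 
5  | Carol | 1700.91
6  | Bob   | 13.44  
7  | Bob   | 399.44 
8  | Grace | 701.36 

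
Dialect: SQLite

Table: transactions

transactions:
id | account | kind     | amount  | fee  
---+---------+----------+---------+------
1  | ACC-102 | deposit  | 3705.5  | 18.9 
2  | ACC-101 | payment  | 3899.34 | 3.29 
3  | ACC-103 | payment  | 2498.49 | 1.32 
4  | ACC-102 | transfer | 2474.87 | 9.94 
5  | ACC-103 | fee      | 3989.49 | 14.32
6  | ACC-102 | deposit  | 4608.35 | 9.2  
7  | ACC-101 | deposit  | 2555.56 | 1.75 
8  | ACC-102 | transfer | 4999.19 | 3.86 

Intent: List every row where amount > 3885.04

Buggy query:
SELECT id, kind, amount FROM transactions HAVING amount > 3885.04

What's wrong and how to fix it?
Bug: This is a non-aggregate query (no GROUP BY, no aggregates), so in SQLite the HAVING clause is invalid here; a row-level condition belongs in WHERE

Fix: Use WHERE for row-level filtering

Corrected query:
SELECT id, kind, amount FROM transactions WHERE amount > 3885.04

Result:
id | kind     | amount 
---+----------+--------
2  | payment  | 3899.34
5  | fee      | 3989.49
6  | deposit  | 4608.35
8  | transfer | 4999.19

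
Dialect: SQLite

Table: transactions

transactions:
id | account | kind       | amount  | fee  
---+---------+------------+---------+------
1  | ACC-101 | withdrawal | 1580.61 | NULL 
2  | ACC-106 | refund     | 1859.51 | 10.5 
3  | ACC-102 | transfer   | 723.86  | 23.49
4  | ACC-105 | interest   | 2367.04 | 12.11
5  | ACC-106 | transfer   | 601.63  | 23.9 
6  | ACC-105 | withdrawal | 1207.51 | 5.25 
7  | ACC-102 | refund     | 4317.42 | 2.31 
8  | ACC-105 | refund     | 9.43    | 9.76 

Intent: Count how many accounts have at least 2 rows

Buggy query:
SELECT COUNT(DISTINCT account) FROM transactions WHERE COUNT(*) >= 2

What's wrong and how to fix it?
Bug: WHERE filters individual rows, not groups, so a group-level COUNT is invalid there

Fix: Group first with HAVING COUNT(*) >= 2, then COUNT the resulting groups

Corrected query:
SELECT COUNT(*) FROM (SELECT account FROM transactions GROUP BY account HAVING COUNT(*) >= 2)

Result:
COUNT(*)
--------
3       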